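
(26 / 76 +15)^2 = 339889 / 1444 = 235.38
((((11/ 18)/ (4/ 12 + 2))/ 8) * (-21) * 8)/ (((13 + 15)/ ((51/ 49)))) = -561/ 2744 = -0.20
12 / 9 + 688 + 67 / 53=109805 / 159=690.60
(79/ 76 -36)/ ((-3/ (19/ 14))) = 2657/ 168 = 15.82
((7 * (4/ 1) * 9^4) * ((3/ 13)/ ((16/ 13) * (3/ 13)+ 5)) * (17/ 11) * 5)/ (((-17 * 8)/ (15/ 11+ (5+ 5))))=-1119470625/ 216106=-5180.19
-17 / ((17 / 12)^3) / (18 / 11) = -1056 / 289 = -3.65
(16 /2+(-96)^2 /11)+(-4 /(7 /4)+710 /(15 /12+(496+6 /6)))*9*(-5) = 135744064 /153461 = 884.55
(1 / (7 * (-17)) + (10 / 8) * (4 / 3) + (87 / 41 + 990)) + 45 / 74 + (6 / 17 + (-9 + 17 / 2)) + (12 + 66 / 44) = 1091522857 / 1083138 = 1007.74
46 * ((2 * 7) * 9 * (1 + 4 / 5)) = 52164 / 5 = 10432.80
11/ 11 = 1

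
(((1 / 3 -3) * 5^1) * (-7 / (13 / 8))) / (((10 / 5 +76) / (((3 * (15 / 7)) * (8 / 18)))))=3200 / 1521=2.10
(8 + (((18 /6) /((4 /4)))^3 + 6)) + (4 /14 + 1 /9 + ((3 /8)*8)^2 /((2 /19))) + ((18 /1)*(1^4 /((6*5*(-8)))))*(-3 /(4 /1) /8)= 10233527 /80640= 126.90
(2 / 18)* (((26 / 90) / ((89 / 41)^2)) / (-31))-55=-5469670378 / 99448155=-55.00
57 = 57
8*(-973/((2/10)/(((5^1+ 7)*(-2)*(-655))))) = -611822400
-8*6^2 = -288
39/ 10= 3.90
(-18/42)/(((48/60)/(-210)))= 225/2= 112.50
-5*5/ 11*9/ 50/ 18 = -0.02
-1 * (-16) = 16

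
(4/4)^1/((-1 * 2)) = -1/2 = -0.50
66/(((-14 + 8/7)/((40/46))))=-308/69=-4.46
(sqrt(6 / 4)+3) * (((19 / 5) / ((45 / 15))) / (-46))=-0.12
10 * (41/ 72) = 205/ 36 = 5.69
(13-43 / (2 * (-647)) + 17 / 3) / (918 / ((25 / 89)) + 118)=1814825 / 328619064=0.01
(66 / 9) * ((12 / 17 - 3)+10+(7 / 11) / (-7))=2848 / 51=55.84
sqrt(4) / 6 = 1 / 3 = 0.33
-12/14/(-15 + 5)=3/35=0.09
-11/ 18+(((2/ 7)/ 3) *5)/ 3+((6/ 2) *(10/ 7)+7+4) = 89/ 6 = 14.83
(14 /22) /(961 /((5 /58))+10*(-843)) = 35 /149468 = 0.00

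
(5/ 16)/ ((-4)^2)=5/ 256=0.02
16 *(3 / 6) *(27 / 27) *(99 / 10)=396 / 5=79.20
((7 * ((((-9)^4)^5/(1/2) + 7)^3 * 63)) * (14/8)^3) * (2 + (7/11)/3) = 75162671729942547023979610000000000000000000000000000000000000.00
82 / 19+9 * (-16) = -2654 / 19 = -139.68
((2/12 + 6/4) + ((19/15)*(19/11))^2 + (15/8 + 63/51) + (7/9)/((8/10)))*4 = 4334509/102850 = 42.14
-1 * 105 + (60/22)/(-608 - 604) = -233315/2222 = -105.00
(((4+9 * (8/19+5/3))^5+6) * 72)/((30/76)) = 730602481631376/651605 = 1121235229.37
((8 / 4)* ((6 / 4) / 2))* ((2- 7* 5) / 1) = -49.50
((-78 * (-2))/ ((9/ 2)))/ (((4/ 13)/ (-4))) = -1352/ 3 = -450.67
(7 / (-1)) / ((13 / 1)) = -7 / 13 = -0.54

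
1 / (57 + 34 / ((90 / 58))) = 45 / 3551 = 0.01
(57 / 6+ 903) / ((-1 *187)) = -1825 / 374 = -4.88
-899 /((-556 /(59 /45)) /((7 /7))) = 53041 /25020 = 2.12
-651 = -651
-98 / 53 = -1.85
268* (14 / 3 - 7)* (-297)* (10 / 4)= 464310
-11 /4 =-2.75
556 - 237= 319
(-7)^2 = 49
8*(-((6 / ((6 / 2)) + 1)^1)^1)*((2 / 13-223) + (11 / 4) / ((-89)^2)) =550730430 / 102973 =5348.30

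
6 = 6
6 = 6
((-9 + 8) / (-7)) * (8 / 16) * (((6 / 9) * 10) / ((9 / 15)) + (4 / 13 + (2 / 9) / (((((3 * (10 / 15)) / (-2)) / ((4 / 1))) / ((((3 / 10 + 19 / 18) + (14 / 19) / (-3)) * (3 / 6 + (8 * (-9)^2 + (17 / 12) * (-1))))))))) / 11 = -1710607 / 420147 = -4.07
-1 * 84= -84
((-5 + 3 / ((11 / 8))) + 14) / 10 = 123 / 110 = 1.12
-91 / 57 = -1.60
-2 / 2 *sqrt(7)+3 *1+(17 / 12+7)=137 / 12-sqrt(7)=8.77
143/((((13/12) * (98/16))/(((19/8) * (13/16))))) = 8151/196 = 41.59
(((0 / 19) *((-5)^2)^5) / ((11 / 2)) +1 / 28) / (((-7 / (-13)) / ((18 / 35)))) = 117 / 3430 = 0.03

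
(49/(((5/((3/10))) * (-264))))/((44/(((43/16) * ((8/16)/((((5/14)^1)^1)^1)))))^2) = -4439449/54517760000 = -0.00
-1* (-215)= 215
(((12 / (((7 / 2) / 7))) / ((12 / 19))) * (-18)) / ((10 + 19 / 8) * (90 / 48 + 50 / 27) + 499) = -131328 / 104663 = -1.25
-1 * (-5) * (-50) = -250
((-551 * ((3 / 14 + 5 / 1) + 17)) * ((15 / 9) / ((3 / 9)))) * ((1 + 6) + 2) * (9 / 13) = -69401205 / 182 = -381325.30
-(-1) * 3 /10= 3 /10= 0.30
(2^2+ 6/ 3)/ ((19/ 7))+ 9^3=13893/ 19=731.21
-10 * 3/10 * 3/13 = -0.69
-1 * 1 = -1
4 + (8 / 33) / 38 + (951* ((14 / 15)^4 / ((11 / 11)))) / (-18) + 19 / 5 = -1024798499 / 31741875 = -32.29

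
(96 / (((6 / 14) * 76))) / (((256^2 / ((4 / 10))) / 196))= 343 / 97280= 0.00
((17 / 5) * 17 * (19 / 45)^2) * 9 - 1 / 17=1772468 / 19125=92.68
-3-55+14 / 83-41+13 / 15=-121966 / 1245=-97.96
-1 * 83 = -83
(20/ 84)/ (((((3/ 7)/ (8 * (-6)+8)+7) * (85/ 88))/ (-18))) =-21120/ 33269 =-0.63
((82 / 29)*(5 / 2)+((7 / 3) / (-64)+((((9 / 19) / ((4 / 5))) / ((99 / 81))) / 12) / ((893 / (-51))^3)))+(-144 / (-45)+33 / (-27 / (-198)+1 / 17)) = 54234475960712009417 / 302477276390900160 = 179.30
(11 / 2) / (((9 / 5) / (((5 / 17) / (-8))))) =-275 / 2448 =-0.11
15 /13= 1.15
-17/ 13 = -1.31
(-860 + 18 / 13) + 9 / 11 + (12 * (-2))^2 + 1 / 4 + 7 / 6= -481133 / 1716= -280.38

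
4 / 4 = 1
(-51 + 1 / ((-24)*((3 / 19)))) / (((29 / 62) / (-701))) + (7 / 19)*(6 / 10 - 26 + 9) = 7619267239 / 99180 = 76822.62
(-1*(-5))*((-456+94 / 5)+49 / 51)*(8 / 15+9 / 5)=-778687 / 153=-5089.46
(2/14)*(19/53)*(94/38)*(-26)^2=31772/371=85.64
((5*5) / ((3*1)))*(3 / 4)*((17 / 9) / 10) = 1.18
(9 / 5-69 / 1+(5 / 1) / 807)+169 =410788 / 4035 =101.81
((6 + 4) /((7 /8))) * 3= 240 /7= 34.29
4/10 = 2/5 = 0.40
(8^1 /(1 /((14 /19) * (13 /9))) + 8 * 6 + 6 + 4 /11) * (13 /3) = 272.47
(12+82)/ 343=94/ 343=0.27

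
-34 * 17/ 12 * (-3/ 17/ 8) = 17/ 16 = 1.06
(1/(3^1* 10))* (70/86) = 7/258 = 0.03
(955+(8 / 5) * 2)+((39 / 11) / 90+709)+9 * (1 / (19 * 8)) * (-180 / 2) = 20840357 / 12540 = 1661.91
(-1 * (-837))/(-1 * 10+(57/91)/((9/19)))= -228501/2369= -96.45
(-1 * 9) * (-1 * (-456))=-4104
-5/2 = -2.50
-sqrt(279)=-3 * sqrt(31)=-16.70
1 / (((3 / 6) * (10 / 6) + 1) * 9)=2 / 33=0.06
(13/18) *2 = 13/9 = 1.44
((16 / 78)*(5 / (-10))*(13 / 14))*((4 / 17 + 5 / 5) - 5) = 128 / 357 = 0.36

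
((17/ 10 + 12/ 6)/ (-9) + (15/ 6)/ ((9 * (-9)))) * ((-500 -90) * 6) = 42244/ 27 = 1564.59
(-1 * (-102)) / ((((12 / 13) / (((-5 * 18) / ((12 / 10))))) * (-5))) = 3315 / 2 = 1657.50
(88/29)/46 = 0.07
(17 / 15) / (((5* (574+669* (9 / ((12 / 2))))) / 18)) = 204 / 78875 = 0.00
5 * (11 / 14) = 55 / 14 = 3.93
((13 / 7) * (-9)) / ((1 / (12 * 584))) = -819936 / 7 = -117133.71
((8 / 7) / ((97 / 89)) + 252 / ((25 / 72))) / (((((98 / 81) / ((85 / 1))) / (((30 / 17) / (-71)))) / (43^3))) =-238364448172776 / 2362241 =-100906066.81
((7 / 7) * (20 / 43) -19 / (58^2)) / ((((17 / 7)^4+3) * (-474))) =-159577663 / 6220495414752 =-0.00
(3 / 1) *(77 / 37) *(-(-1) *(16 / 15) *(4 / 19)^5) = 1261568 / 458078315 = 0.00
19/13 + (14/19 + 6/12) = 1333/494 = 2.70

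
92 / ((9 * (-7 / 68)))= -6256 / 63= -99.30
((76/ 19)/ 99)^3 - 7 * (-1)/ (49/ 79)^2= 6055658011/ 332812557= 18.20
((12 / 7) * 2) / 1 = 24 / 7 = 3.43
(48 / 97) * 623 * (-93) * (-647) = 1799353584 / 97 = 18550036.95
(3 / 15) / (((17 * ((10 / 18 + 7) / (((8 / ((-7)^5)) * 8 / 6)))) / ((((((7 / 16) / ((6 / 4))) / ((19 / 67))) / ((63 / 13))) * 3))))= -871 / 1384308555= -0.00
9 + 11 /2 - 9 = 11 /2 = 5.50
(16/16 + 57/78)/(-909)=-5/2626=-0.00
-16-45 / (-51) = -257 / 17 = -15.12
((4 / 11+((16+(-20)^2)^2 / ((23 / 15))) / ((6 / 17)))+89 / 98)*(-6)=-23785776519 / 12397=-1918671.98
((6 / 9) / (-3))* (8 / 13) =-16 / 117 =-0.14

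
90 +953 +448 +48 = 1539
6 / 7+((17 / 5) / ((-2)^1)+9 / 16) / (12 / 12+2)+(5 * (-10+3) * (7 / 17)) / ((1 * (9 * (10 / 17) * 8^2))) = 17557 / 40320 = 0.44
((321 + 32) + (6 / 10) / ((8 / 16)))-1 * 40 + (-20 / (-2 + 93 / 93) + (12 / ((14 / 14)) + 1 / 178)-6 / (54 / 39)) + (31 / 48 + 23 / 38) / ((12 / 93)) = 190240629 / 541120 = 351.57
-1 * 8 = -8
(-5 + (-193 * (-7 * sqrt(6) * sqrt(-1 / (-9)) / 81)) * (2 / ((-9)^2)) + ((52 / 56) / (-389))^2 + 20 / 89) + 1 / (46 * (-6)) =-217601646188 / 45533850789 + 2702 * sqrt(6) / 19683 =-4.44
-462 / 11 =-42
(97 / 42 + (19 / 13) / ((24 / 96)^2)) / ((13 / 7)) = 13.84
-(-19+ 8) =11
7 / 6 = 1.17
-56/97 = -0.58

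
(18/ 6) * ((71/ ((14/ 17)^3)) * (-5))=-1906.83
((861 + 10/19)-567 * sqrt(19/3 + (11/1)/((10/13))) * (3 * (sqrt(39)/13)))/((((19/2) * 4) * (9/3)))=16369/2166-567 * sqrt(80470)/4940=-25.00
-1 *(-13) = 13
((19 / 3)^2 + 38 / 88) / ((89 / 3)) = 16055 / 11748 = 1.37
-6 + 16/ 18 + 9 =35/ 9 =3.89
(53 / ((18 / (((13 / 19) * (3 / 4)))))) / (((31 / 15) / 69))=237705 / 4712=50.45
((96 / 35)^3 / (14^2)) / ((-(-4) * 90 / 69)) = 211968 / 10504375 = 0.02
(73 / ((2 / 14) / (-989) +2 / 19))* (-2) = -19204402 / 13827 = -1388.91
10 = 10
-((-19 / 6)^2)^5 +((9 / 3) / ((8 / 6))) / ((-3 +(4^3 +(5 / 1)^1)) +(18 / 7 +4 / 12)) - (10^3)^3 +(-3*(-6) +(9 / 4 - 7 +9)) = -87503426375264125279 / 87494556672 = -1000101374.34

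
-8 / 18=-4 / 9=-0.44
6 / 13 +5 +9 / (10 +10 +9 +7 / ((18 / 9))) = 373 / 65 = 5.74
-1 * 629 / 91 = -629 / 91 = -6.91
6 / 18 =1 / 3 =0.33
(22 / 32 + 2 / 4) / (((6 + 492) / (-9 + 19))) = 95 / 3984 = 0.02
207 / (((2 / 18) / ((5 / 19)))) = 9315 / 19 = 490.26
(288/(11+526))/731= 96/130849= 0.00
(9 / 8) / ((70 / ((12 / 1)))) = 27 / 140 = 0.19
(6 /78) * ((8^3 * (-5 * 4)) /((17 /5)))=-51200 /221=-231.67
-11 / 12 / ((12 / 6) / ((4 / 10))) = -11 / 60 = -0.18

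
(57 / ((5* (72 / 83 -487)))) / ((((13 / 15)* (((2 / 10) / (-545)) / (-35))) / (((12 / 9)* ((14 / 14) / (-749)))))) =257839500 / 56125459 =4.59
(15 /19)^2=225 /361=0.62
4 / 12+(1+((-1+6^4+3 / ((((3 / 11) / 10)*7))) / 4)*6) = 82631 / 42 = 1967.40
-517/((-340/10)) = 15.21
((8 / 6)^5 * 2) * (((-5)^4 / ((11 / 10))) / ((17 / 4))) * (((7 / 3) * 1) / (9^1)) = 358400000 / 1226907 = 292.12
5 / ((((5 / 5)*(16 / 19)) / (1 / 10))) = 19 / 32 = 0.59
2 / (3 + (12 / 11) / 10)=110 / 171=0.64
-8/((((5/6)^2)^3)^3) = -812479653347328/3814697265625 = -212.99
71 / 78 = 0.91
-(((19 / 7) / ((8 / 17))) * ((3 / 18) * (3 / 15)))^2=-104329 / 2822400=-0.04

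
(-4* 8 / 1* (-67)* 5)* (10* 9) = 964800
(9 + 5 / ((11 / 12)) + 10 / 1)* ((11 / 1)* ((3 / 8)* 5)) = 4035 / 8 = 504.38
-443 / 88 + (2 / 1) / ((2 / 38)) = 2901 / 88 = 32.97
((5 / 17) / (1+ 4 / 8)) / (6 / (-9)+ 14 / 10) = 50 / 187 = 0.27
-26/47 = -0.55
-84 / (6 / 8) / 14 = -8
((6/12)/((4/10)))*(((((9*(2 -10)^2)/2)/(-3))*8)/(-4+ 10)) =-160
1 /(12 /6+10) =1 /12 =0.08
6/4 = 3/2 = 1.50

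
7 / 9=0.78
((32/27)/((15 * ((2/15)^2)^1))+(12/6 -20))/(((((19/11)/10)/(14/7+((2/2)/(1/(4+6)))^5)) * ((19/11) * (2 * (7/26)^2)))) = -31341862.12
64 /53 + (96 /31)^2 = 549952 /50933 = 10.80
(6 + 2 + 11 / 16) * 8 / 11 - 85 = -1731 / 22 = -78.68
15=15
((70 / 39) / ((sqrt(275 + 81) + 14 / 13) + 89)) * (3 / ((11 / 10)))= 0.04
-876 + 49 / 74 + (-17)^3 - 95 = -435367 / 74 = -5883.34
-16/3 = -5.33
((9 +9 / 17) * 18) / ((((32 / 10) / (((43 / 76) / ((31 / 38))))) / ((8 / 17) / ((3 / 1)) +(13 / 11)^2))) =57.76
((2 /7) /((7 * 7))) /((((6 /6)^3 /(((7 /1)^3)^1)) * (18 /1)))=1 /9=0.11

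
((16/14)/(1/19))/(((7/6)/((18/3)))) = 5472/49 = 111.67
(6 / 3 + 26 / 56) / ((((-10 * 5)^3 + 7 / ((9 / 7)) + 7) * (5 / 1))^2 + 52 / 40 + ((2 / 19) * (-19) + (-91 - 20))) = 27945 / 4428805542637322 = 0.00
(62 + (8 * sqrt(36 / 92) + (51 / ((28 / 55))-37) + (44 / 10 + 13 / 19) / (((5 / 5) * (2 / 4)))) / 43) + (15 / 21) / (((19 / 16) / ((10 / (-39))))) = 24 * sqrt(23) / 989 + 283491857 / 4460820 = 63.67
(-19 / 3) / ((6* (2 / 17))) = -323 / 36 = -8.97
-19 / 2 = -9.50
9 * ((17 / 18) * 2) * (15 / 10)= 51 / 2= 25.50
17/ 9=1.89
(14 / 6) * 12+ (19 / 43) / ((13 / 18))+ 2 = 17112 / 559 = 30.61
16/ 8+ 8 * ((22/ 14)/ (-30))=166/ 105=1.58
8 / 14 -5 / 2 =-27 / 14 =-1.93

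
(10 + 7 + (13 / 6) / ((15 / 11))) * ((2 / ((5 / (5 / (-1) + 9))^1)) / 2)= 3346 / 225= 14.87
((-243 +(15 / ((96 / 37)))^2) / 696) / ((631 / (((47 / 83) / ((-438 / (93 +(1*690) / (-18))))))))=413547689 / 12261737705472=0.00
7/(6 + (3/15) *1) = 35/31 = 1.13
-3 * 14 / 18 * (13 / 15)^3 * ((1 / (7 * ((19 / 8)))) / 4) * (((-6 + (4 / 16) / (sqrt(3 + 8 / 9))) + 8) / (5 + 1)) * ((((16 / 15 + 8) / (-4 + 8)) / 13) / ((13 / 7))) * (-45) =221 * sqrt(35) / 641250 + 6188 / 192375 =0.03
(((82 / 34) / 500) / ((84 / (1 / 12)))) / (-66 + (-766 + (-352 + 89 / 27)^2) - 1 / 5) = 3321 / 83809844742400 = 0.00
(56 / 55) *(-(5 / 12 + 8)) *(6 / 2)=-1414 / 55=-25.71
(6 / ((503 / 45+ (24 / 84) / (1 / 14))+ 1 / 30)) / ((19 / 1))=540 / 26011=0.02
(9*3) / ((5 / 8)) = 216 / 5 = 43.20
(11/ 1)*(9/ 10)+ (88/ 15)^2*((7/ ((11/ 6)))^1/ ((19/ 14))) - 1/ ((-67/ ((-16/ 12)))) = 20376461/ 190950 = 106.71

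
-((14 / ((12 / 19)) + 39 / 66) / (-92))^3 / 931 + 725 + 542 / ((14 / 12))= 30991708121688847 / 26052834620736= 1189.57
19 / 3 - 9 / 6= 29 / 6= 4.83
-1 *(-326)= 326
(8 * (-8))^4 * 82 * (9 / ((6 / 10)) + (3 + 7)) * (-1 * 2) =-68786585600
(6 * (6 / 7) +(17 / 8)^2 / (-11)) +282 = 1413017 / 4928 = 286.73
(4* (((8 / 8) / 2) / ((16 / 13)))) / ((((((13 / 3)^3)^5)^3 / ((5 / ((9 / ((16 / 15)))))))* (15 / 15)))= 218837978263024718418 / 10315908977942302627204470186314316211062255002161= 0.00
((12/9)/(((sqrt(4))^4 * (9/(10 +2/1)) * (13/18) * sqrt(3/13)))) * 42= 28 * sqrt(39)/13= 13.45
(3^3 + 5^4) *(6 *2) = 7824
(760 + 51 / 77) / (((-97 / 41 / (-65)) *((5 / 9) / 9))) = 2528685783 / 7469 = 338557.48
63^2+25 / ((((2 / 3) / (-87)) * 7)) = 49041 / 14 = 3502.93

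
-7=-7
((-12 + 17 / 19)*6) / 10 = -633 / 95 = -6.66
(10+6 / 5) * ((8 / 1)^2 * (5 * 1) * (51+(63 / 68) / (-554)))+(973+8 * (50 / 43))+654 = 37341500125 / 202487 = 184414.31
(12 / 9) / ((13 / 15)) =20 / 13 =1.54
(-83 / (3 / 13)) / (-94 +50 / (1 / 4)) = -1079 / 318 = -3.39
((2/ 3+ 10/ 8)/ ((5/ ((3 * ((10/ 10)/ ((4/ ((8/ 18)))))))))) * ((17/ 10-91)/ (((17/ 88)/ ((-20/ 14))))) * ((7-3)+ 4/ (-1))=0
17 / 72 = 0.24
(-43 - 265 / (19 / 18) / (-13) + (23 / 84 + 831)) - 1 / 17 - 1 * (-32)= 296114509 / 352716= 839.53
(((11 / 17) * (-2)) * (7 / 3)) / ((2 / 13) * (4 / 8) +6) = -2002 / 4029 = -0.50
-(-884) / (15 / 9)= 2652 / 5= 530.40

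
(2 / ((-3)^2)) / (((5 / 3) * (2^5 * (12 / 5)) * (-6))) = -1 / 3456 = -0.00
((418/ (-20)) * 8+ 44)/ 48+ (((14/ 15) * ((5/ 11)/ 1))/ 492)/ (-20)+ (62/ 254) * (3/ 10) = -2.49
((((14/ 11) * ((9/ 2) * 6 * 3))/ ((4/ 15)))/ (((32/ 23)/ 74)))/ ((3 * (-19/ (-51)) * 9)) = 13671315/ 6688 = 2044.16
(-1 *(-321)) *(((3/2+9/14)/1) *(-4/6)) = -3210/7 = -458.57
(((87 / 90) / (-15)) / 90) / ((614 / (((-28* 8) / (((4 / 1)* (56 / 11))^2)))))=3509 / 5570208000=0.00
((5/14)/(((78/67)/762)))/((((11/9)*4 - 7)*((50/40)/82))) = -12559284/1729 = -7263.90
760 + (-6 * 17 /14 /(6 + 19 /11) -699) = 2102 /35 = 60.06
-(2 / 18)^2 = -1 / 81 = -0.01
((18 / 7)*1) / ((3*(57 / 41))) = 82 / 133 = 0.62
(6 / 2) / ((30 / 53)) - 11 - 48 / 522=-5039 / 870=-5.79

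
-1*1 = -1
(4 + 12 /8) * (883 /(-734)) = -9713 /1468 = -6.62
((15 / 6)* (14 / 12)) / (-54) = -35 / 648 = -0.05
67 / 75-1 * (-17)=1342 / 75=17.89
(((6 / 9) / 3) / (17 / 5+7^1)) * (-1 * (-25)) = 125 / 234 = 0.53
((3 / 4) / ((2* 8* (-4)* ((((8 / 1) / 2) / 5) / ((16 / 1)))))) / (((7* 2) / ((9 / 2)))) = -135 / 1792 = -0.08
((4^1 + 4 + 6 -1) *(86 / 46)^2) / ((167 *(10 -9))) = 24037 / 88343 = 0.27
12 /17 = 0.71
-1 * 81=-81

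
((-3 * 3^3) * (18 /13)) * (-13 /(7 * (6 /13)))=3159 /7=451.29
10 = 10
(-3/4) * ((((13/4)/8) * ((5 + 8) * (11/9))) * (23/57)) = -42757/21888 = -1.95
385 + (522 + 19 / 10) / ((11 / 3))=58067 / 110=527.88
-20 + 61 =41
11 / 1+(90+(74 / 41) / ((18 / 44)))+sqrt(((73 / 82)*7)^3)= 120.97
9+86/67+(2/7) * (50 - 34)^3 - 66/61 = 33743953/28609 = 1179.49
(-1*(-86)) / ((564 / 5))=215 / 282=0.76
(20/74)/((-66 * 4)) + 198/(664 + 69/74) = 71314343/240317220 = 0.30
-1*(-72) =72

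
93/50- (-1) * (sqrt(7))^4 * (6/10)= 1563/50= 31.26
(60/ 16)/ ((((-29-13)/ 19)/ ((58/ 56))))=-2755/ 1568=-1.76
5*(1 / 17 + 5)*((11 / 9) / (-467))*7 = -33110 / 71451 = -0.46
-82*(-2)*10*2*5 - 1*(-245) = 16645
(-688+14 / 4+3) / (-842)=1363 / 1684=0.81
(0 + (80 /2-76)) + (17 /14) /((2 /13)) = -787 /28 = -28.11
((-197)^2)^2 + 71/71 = 1506138482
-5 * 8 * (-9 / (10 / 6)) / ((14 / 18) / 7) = 1944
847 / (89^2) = 847 / 7921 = 0.11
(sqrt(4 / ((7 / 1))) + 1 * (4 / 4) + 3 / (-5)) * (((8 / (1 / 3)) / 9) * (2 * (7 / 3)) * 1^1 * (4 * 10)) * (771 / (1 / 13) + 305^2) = 184662016 / 9 + 131901440 * sqrt(7) / 9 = 59293380.42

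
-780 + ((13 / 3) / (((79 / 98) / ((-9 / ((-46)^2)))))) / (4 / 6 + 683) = -19101831099 / 24489526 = -780.00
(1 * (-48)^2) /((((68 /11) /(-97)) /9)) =-5531328 /17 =-325372.24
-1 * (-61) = 61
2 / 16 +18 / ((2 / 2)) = 145 / 8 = 18.12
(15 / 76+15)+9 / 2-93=-5571 / 76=-73.30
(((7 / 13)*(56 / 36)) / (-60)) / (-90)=49 / 315900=0.00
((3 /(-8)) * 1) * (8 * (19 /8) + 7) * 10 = -195 /2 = -97.50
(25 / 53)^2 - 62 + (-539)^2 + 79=816121867 / 2809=290538.22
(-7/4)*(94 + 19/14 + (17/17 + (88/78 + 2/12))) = -26659/156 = -170.89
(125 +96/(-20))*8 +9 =4853/5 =970.60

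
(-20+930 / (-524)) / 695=-1141 / 36418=-0.03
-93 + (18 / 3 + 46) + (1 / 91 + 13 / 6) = -21197 / 546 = -38.82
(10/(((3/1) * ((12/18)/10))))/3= 50/3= 16.67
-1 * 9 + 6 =-3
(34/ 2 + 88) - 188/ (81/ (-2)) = 8881/ 81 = 109.64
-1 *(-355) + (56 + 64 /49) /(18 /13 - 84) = 3107621 /8771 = 354.31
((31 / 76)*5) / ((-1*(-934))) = 155 / 70984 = 0.00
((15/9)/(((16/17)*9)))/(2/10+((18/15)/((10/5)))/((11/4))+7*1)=275/10368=0.03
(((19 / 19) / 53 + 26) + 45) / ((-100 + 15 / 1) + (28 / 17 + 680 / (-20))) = -63988 / 105735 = -0.61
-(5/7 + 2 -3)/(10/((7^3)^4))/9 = 1977326743/45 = 43940594.29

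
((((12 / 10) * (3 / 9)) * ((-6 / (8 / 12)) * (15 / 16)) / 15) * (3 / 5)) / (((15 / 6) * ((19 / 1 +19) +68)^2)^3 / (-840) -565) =567 / 110821808018000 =0.00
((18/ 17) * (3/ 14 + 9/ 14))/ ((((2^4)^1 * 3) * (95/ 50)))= 0.01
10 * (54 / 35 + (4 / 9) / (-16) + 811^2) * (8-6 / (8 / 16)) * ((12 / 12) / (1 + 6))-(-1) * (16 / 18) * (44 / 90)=-74585724586 / 19845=-3758413.94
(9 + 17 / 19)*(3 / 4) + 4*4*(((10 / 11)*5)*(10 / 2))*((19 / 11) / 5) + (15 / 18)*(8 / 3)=2798729 / 20691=135.26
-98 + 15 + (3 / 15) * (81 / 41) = -16934 / 205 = -82.60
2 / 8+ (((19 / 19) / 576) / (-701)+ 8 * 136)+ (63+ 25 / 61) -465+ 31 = 17676202835 / 24630336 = 717.66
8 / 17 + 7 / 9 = 191 / 153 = 1.25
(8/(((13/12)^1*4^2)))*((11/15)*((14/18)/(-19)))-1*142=-1578484/11115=-142.01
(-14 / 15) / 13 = -14 / 195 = -0.07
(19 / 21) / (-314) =-19 / 6594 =-0.00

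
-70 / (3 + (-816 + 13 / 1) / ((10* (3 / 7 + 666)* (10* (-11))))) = -32655000 / 1400011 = -23.32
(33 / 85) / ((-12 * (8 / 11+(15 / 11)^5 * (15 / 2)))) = -1771561 / 1976229770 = -0.00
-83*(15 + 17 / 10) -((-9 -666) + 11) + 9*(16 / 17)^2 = -2063829 / 2890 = -714.13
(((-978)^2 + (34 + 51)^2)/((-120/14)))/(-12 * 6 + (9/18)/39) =87697519/56150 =1561.84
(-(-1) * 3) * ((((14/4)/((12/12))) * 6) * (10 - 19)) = -567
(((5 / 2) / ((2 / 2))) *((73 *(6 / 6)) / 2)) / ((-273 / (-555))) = 67525 / 364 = 185.51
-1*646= -646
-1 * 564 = -564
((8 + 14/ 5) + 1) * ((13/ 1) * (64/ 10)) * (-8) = -196352/ 25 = -7854.08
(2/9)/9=2/81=0.02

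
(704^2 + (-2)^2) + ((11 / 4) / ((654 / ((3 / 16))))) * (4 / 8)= 13829780491 / 27904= 495620.00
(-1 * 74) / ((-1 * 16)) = 37 / 8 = 4.62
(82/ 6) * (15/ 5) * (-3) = -123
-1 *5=-5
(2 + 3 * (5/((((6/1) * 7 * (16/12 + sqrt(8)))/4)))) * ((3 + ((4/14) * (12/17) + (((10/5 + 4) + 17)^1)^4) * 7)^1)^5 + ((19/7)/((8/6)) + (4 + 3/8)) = 921465194993374536329666753401298393040 * sqrt(2)/69572993 + 27193461754471141872128832189268551788577/556583944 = 67588457712654270965949260000000.00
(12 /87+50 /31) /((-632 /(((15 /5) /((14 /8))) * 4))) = -9444 /497147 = -0.02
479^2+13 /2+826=460547 /2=230273.50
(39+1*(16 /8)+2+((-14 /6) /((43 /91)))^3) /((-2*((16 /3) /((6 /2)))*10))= 83083613 /38163360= 2.18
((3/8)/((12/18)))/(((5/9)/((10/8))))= 1.27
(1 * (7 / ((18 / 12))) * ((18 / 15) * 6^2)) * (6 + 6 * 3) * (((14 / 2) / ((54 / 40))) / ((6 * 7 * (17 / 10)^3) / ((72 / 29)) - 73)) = 301056000 / 121339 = 2481.11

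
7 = 7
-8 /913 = -0.01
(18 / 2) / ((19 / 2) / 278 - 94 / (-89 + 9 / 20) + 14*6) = 2954028 / 27930571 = 0.11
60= 60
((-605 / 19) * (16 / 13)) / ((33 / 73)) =-64240 / 741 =-86.69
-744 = -744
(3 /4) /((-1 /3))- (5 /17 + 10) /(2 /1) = -503 /68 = -7.40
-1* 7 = -7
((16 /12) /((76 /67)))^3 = 300763 /185193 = 1.62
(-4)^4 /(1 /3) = 768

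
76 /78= 38 /39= 0.97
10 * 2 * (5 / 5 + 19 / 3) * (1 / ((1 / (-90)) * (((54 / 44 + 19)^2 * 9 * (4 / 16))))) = -340736 / 23763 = -14.34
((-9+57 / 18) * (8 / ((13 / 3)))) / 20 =-7 / 13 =-0.54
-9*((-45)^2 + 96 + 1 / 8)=-19090.12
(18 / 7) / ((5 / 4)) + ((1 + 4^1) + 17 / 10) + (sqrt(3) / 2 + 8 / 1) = sqrt(3) / 2 + 1173 / 70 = 17.62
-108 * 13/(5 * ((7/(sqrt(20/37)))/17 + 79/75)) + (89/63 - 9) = -123640492858/326023173 + 75184200 * sqrt(185)/5174971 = -181.63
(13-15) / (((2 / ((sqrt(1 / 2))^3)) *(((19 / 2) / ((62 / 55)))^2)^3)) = -908803769344 *sqrt(2) / 1302260124847515625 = -0.00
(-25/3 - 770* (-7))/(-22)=-16145/66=-244.62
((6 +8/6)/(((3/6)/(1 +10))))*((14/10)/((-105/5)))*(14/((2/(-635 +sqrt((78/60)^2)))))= 10734878/225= 47710.57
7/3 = 2.33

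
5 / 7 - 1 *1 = -2 / 7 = -0.29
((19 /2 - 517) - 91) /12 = -399 /8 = -49.88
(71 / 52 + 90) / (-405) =-0.23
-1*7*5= -35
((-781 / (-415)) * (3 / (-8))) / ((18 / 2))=-781 / 9960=-0.08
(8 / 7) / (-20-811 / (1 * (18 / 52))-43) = -72 / 151571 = -0.00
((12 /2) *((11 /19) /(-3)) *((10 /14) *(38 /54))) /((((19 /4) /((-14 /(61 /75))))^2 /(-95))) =154000000 /212097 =726.08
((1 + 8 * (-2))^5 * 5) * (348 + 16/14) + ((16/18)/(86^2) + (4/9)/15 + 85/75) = -2316317991405239/1747305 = -1325651784.55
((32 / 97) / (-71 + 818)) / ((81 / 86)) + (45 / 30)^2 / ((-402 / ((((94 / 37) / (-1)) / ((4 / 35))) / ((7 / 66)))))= 136601027099 / 116397557928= 1.17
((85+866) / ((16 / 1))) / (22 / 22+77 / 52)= 4121 / 172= 23.96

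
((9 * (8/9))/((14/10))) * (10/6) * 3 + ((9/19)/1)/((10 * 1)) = 38063/1330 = 28.62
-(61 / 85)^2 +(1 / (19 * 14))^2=-263275851 / 511212100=-0.52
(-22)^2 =484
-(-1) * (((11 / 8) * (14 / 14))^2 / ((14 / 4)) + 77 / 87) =27775 / 19488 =1.43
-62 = -62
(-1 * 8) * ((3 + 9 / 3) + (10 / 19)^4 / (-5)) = -6239408 / 130321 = -47.88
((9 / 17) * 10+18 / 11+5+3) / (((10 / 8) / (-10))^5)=-91488256 / 187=-489242.01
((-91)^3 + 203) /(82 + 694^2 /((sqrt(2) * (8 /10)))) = 123552352 /362458168577 - 453561437560 * sqrt(2) /362458168577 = -1.77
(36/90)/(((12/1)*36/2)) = 1/540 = 0.00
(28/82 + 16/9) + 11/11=1151/369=3.12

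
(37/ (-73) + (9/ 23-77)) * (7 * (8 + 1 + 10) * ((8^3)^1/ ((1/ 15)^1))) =-132252986880/ 1679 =-78768902.25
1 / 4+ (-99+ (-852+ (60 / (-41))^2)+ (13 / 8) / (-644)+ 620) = -2845938997 / 8660512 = -328.61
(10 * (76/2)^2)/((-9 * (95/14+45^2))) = -40432/51201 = -0.79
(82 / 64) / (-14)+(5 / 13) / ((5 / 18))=7531 / 5824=1.29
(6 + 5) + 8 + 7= 26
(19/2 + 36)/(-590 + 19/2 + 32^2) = 91/887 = 0.10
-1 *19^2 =-361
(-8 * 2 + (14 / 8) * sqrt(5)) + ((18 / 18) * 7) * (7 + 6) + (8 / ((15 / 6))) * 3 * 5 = 7 * sqrt(5) / 4 + 123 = 126.91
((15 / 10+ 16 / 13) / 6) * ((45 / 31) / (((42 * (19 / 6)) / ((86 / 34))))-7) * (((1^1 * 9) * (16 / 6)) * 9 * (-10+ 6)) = 2498244624 / 911183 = 2741.76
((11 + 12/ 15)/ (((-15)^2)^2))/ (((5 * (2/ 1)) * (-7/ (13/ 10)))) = -767/ 177187500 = -0.00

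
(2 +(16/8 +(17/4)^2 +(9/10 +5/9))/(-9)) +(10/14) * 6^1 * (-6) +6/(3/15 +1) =-957331/45360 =-21.11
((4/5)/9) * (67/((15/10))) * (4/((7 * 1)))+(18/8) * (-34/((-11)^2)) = 374263/228690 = 1.64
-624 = -624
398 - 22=376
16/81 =0.20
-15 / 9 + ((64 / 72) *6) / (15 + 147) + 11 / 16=-3679 / 3888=-0.95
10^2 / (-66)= -50 / 33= -1.52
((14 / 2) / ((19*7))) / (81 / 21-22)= -7 / 2413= -0.00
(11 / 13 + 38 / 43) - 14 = -6859 / 559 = -12.27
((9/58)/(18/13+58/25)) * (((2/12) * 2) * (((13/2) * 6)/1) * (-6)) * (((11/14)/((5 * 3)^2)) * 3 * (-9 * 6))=451737/244412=1.85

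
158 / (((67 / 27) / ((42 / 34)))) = 89586 / 1139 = 78.65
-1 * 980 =-980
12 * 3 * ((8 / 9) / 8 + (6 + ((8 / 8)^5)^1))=256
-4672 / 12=-1168 / 3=-389.33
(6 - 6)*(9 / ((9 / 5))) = 0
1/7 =0.14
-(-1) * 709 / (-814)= -709 / 814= -0.87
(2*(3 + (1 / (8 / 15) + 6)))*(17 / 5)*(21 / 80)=31059 / 1600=19.41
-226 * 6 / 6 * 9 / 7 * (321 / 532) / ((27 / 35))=-60455 / 266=-227.27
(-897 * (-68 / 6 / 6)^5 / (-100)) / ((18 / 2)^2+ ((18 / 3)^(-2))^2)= -1698148972 / 637735275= -2.66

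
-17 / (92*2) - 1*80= -80.09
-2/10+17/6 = 79/30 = 2.63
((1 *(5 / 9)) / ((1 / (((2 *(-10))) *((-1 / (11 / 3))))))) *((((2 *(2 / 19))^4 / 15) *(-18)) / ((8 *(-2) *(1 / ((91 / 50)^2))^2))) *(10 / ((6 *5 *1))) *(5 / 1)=548599688 / 67196765625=0.01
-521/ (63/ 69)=-11983/ 21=-570.62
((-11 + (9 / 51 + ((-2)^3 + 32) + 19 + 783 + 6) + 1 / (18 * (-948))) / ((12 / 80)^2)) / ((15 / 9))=2382134230 / 108783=21898.04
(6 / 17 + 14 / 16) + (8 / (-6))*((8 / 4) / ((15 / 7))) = -101 / 6120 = -0.02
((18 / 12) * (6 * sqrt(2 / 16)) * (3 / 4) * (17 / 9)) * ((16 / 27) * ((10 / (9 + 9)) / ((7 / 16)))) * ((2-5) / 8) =-170 * sqrt(2) / 189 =-1.27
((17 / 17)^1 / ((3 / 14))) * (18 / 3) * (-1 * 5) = -140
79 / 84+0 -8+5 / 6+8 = 149 / 84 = 1.77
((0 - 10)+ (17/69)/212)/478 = -146263/6992184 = -0.02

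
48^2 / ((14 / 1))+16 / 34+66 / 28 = 39841 / 238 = 167.40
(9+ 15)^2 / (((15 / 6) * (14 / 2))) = 1152 / 35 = 32.91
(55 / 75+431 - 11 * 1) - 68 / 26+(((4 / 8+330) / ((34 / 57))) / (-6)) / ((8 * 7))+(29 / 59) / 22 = 401432137867 / 963842880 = 416.49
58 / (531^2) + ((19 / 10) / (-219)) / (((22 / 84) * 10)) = -0.00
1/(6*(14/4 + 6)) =1/57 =0.02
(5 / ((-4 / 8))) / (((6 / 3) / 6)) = -30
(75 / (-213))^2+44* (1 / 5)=224929 / 25205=8.92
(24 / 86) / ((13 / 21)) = 252 / 559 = 0.45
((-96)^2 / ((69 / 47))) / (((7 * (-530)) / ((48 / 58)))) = -1732608 / 1237285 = -1.40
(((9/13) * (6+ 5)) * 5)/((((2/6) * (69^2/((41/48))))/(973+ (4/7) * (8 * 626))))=60530965/770224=78.59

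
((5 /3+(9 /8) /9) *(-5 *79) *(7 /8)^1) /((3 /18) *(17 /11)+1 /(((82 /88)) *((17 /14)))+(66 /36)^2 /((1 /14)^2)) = -2734703895 /2914329632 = -0.94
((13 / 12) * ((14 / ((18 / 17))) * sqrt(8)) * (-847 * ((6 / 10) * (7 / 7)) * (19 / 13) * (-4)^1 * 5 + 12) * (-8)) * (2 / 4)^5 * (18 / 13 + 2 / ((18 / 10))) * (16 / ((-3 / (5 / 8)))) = 2798256440 * sqrt(2) / 3159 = 1252716.75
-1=-1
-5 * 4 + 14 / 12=-18.83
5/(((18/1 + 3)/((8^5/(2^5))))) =5120/21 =243.81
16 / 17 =0.94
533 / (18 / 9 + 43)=533 / 45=11.84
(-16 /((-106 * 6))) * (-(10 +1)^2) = -484 /159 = -3.04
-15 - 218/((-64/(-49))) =-5821/32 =-181.91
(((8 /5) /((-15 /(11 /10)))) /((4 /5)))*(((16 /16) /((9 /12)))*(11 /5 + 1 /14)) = -1166 /2625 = -0.44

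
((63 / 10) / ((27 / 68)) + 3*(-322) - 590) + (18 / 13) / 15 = -300308 / 195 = -1540.04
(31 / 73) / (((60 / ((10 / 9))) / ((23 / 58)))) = 0.00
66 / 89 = 0.74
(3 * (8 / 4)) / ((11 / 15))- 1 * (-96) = 1146 / 11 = 104.18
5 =5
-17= -17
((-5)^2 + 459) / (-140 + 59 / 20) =-3.53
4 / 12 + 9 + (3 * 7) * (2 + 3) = 343 / 3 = 114.33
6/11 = 0.55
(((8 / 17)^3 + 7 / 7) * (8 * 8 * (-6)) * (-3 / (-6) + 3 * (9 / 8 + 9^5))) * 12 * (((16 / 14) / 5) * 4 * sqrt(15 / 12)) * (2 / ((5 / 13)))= -10527149647872 * sqrt(5) / 4913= -4791252233.25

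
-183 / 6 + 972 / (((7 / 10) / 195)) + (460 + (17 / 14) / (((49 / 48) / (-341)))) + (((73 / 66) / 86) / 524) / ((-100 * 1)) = 27625422469182161 / 102015883200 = 270795.31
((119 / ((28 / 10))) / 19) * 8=340 / 19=17.89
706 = 706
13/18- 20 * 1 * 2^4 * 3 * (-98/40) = 42349/18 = 2352.72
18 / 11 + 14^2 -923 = -7979 / 11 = -725.36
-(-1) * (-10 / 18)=-5 / 9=-0.56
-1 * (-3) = 3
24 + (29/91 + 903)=84386/91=927.32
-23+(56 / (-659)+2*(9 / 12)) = -28449 / 1318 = -21.58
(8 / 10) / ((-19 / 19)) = -4 / 5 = -0.80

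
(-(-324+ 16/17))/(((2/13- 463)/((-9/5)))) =642564/511445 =1.26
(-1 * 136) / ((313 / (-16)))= 2176 / 313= 6.95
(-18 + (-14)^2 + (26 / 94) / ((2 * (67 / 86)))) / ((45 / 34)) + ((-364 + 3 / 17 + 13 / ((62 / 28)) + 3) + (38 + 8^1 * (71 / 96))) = -5855224717 / 33190460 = -176.41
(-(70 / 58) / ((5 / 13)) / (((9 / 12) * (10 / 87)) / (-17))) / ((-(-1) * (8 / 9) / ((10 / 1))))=13923 / 2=6961.50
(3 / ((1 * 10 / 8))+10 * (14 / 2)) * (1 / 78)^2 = 0.01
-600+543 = -57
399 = 399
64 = 64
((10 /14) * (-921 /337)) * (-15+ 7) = 36840 /2359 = 15.62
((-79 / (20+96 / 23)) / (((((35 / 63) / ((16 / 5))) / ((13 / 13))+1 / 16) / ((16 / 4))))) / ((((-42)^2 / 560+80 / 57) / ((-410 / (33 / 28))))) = 4229.66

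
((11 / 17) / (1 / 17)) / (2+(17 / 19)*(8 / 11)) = 2299 / 554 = 4.15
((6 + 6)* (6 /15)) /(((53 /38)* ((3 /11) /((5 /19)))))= 176 /53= 3.32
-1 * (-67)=67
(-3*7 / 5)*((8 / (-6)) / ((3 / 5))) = 28 / 3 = 9.33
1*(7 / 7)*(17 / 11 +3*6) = 215 / 11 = 19.55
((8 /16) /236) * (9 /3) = 3 /472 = 0.01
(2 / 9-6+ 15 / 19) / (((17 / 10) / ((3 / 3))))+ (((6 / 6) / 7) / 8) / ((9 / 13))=-52609 / 18088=-2.91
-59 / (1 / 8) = -472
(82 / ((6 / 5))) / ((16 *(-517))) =-205 / 24816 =-0.01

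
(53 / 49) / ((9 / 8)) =0.96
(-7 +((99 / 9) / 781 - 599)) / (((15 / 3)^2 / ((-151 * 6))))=1559226 / 71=21960.93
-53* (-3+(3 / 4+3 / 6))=92.75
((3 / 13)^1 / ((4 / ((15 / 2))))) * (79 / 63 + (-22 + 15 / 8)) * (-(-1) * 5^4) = -29721875 / 5824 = -5103.34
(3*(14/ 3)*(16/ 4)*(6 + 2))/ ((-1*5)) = -448/ 5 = -89.60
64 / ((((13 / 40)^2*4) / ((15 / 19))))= 384000 / 3211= 119.59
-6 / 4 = -3 / 2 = -1.50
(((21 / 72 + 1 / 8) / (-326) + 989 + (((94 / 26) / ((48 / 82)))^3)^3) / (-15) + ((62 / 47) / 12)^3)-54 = -1240241735688579685841699061913791391 / 1422308413604939563472460447744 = -871992.12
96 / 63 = 1.52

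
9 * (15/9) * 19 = 285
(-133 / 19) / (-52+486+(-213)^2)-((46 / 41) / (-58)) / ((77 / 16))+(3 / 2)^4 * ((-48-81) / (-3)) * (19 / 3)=92502515453609 / 67094432944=1378.69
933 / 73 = 12.78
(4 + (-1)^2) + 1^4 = 6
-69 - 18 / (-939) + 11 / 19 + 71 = 15451 / 5947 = 2.60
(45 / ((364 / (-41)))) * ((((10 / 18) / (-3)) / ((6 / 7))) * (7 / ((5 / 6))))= 1435 / 156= 9.20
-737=-737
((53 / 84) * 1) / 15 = 0.04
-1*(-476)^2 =-226576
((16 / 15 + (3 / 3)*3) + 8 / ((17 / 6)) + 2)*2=4534 / 255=17.78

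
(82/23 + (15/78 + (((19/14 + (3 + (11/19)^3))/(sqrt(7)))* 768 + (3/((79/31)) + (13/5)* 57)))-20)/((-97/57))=-503462016* sqrt(7)/1715833-1792522149/22912370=-854.55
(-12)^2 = 144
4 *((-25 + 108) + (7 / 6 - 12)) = 866 / 3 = 288.67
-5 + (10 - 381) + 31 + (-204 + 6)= -543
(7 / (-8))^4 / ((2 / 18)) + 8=54377 / 4096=13.28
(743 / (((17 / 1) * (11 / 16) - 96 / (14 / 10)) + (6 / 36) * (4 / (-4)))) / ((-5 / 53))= 13231344 / 95845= 138.05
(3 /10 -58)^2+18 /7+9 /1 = 2338603 /700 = 3340.86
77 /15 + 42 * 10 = 425.13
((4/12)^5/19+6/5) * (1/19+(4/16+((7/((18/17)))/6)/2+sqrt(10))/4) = 115011757/378963360+27707 * sqrt(10)/92340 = 1.25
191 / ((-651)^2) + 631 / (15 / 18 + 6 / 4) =270.43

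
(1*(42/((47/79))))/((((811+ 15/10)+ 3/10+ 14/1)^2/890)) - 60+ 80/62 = -121632187145/2075005491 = -58.62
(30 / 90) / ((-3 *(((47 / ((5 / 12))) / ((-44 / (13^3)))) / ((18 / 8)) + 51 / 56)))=3080 / 69364803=0.00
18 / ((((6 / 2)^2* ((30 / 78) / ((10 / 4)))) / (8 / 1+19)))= 351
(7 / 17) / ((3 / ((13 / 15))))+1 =856 / 765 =1.12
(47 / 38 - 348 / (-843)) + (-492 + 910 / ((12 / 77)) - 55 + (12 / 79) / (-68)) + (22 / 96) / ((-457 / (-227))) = 277555693136551 / 52429065424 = 5293.93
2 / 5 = 0.40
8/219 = 0.04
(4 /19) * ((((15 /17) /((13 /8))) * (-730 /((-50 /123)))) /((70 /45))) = 131.97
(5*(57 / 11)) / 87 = 95 / 319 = 0.30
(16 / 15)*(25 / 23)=80 / 69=1.16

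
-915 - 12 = -927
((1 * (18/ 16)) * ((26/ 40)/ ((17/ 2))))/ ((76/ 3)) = 351/ 103360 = 0.00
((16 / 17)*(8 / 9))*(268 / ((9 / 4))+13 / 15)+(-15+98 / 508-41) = 77937413 / 1748790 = 44.57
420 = 420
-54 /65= -0.83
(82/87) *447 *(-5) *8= -488720/29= -16852.41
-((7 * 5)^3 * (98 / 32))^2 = -4413675765625 / 256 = -17240920959.47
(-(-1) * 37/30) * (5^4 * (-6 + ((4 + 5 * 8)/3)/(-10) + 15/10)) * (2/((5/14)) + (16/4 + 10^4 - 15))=-1654855895/36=-45968219.31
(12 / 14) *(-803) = -4818 / 7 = -688.29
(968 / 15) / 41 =968 / 615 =1.57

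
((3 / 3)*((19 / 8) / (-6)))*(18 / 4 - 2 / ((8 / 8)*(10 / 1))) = -817 / 480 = -1.70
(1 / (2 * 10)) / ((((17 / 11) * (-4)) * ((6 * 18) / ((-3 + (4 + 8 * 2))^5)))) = -918731 / 8640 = -106.33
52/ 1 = 52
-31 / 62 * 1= -1 / 2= -0.50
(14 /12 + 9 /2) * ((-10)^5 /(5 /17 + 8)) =-28900000 /423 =-68321.51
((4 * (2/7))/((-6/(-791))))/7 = 452/21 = 21.52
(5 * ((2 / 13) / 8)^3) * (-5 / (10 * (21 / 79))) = -395 / 5905536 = -0.00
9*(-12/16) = -6.75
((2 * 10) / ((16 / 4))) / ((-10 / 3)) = -3 / 2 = -1.50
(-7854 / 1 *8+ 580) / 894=-31126 / 447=-69.63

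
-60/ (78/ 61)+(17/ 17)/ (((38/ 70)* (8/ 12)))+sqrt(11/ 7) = -21815/ 494+sqrt(77)/ 7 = -42.91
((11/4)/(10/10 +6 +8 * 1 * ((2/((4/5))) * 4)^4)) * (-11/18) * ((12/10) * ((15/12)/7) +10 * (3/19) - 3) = 12947/510764688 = 0.00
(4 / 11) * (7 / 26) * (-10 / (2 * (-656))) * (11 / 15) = 0.00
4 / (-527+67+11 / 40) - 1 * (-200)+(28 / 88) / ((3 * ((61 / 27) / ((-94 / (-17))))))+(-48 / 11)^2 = 505994063871 / 2307396553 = 219.29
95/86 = 1.10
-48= -48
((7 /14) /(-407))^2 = 0.00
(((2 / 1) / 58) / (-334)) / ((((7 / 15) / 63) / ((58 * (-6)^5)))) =1049760 / 167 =6285.99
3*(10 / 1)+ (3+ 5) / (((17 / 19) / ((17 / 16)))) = 39.50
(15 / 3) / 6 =5 / 6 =0.83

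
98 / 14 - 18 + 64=53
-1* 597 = -597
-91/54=-1.69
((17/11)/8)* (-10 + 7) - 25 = -25.58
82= 82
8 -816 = -808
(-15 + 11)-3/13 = -55/13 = -4.23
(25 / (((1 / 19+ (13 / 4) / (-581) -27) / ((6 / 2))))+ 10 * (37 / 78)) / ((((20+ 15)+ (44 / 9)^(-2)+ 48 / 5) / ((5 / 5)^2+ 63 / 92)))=6828220998500 / 92264811467127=0.07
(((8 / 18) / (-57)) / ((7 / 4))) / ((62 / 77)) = -88 / 15903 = -0.01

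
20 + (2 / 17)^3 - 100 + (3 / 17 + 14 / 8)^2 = -5996775 / 78608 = -76.29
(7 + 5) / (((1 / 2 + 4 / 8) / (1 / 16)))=3 / 4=0.75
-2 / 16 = -1 / 8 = -0.12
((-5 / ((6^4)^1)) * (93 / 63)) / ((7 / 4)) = -155 / 47628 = -0.00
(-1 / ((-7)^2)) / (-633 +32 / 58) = 29 / 898709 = 0.00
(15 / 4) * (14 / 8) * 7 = 735 / 16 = 45.94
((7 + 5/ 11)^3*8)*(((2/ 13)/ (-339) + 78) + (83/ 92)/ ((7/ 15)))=22742210834576/ 85852767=264897.82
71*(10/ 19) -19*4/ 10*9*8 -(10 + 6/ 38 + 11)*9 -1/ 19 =-66529/ 95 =-700.31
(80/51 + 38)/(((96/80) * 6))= 5045/918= 5.50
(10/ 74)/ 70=0.00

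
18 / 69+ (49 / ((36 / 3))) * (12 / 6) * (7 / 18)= 8537 / 2484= 3.44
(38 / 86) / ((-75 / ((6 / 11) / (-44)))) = 19 / 260150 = 0.00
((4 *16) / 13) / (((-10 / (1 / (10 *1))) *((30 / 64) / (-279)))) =29.30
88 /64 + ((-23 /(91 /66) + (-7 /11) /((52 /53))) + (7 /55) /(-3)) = -16.00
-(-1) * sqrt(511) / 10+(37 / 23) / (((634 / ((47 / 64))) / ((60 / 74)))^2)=497025 / 350274105344+sqrt(511) / 10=2.26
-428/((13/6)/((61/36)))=-13054/39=-334.72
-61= -61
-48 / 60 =-4 / 5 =-0.80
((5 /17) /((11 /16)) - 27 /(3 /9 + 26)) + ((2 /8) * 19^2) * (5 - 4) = 5297745 /59092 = 89.65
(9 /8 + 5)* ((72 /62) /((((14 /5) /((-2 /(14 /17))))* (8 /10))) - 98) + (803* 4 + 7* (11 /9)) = 11662619 /4464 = 2612.59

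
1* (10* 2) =20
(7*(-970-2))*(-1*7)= 47628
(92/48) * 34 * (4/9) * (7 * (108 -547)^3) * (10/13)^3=-463125137006000/59319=-7807365886.24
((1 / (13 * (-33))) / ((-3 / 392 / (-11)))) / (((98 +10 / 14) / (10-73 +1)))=170128 / 80847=2.10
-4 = -4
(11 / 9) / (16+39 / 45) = 5 / 69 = 0.07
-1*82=-82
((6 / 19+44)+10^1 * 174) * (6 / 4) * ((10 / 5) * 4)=406824 / 19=21411.79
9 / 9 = 1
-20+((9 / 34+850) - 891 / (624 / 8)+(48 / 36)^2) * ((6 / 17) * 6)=6612828 / 3757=1760.14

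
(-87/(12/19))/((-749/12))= 1653/749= 2.21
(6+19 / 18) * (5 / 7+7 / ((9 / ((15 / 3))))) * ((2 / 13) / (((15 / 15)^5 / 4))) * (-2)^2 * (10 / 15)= 1178560 / 22113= 53.30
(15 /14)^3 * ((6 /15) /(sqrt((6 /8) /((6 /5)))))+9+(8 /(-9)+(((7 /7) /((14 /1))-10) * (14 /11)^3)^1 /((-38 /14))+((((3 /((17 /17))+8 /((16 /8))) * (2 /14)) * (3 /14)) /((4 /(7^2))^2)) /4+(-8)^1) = 135 * sqrt(10) /686+457134037 /29132928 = 16.31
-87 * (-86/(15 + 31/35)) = 130935/278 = 470.99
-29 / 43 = -0.67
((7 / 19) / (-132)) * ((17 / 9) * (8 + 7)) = -595 / 7524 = -0.08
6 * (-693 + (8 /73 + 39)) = -286404 /73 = -3923.34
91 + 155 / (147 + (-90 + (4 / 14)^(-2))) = 25827 / 277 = 93.24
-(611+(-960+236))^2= -12769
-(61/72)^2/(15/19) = -70699/77760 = -0.91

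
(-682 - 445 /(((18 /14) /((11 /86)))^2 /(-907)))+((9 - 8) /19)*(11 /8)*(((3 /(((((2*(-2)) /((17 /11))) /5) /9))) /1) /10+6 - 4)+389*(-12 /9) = 508775411677 /182119104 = 2793.64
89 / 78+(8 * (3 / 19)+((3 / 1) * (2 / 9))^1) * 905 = 2589991 / 1482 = 1747.63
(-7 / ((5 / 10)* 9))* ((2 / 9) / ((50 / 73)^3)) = -2723119 / 2531250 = -1.08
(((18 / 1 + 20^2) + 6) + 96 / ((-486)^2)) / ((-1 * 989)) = -8345600 / 19466487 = -0.43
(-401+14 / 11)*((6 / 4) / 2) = -13191 / 44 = -299.80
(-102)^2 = 10404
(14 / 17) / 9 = 14 / 153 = 0.09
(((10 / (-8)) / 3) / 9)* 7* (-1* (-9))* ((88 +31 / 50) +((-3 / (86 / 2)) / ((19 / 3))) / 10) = -4223429 / 16340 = -258.47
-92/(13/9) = -63.69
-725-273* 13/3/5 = -4808/5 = -961.60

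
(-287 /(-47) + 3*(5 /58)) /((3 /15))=31.83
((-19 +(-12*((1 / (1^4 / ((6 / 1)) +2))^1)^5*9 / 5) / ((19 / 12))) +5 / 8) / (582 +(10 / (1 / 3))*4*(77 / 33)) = -5265728313 / 243241470160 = -0.02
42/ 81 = 14/ 27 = 0.52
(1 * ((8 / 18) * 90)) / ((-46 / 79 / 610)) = -963800 / 23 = -41904.35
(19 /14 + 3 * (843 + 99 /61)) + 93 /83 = 179781311 /70882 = 2536.35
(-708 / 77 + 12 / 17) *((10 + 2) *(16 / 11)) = -2133504 / 14399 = -148.17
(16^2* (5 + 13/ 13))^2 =2359296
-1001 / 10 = -100.10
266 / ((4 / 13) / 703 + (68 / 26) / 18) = 21878766 / 11987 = 1825.21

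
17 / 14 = 1.21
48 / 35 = 1.37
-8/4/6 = -1/3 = -0.33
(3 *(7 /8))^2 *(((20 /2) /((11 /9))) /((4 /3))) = 59535 /1408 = 42.28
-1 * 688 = -688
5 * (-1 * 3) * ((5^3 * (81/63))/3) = -5625/7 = -803.57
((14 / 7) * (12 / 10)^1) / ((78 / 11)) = 22 / 65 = 0.34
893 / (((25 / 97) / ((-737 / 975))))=-63839677 / 24375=-2619.06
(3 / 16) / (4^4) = 3 / 4096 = 0.00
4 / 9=0.44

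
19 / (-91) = -0.21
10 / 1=10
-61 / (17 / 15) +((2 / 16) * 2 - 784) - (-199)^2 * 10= -26985635 / 68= -396847.57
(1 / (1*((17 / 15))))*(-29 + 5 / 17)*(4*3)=-87840 / 289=-303.94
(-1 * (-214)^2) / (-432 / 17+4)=194633 / 91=2138.82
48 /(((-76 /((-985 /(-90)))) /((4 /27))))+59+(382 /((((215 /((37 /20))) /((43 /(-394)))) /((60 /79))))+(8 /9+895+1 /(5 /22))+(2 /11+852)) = 476919407705 /263466027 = 1810.17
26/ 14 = 1.86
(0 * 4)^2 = 0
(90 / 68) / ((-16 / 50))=-1125 / 272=-4.14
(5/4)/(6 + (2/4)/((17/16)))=17/88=0.19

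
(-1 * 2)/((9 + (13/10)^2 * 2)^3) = -250000/237176659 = -0.00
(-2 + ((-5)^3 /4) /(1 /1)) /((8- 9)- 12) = 133 /52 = 2.56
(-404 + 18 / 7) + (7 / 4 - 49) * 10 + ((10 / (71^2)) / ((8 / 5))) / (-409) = -50451487605 / 57729532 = -873.93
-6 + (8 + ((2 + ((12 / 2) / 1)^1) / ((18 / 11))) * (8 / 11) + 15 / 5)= 77 / 9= 8.56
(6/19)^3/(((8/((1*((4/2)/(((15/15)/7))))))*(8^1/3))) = 567/27436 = 0.02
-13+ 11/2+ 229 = 221.50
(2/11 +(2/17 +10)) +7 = 3235/187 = 17.30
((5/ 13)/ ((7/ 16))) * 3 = 240/ 91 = 2.64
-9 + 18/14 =-54/7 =-7.71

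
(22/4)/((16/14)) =4.81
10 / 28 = 0.36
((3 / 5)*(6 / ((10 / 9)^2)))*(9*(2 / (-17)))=-6561 / 2125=-3.09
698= 698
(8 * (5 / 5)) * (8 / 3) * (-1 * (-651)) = 13888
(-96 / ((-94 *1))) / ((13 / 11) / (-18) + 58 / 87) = 9504 / 5593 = 1.70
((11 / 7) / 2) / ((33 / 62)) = 31 / 21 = 1.48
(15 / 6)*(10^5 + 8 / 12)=750005 / 3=250001.67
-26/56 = -13/28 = -0.46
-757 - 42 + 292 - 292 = -799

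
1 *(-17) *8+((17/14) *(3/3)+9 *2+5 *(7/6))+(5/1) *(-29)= -255.95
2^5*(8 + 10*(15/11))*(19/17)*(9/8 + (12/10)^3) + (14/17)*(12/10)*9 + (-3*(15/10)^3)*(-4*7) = 116879553/46750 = 2500.10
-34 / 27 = -1.26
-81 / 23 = -3.52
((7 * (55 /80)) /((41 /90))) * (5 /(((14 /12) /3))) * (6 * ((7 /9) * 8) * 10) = 2079000 /41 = 50707.32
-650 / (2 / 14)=-4550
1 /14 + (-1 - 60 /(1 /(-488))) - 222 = 29057.07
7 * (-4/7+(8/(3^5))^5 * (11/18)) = -4.00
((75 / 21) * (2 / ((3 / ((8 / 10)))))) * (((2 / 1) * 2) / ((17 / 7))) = 160 / 51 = 3.14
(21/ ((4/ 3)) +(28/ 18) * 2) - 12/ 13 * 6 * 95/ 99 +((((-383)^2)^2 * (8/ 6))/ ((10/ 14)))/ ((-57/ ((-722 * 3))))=39287465020255789/ 25740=1526319542356.48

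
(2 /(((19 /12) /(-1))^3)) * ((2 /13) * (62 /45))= -47616 /445835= -0.11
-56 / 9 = -6.22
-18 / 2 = -9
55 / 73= 0.75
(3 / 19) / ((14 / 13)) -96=-25497 / 266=-95.85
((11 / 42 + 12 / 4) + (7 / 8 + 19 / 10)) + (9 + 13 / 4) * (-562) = -5777909 / 840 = -6878.46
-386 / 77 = -5.01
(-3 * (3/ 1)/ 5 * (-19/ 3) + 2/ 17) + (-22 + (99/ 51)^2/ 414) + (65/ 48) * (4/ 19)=-77201623/ 7577580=-10.19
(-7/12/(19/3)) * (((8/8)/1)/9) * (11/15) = -77/10260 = -0.01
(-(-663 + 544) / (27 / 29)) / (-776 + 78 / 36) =-6902 / 41787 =-0.17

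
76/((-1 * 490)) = -38/245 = -0.16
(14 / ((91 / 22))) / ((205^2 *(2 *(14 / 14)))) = 22 / 546325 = 0.00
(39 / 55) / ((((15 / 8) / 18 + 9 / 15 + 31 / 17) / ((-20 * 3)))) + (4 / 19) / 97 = -3518644148 / 209075449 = -16.83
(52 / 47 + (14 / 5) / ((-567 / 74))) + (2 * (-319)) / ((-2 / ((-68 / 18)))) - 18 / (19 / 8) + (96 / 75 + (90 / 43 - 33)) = -96542442127 / 77757975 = -1241.58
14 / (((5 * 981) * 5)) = 14 / 24525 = 0.00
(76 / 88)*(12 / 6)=19 / 11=1.73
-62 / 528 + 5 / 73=-943 / 19272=-0.05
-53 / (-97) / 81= 53 / 7857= 0.01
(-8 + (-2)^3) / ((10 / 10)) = -16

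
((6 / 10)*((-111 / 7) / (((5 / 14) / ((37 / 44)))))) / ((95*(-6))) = 4107 / 104500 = 0.04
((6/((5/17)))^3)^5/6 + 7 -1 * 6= 7350235618367513080.23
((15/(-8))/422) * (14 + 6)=-75/844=-0.09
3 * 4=12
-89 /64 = -1.39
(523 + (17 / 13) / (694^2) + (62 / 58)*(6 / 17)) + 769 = 3989316824437 / 3086805124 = 1292.38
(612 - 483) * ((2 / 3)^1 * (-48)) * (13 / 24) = -2236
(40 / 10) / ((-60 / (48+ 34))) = -5.47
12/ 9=4/ 3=1.33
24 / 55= 0.44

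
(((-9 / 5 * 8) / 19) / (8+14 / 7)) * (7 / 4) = -63 / 475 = -0.13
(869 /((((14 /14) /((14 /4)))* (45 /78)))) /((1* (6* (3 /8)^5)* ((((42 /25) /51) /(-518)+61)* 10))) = 7276352512 /37461123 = 194.24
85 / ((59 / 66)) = 5610 / 59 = 95.08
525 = 525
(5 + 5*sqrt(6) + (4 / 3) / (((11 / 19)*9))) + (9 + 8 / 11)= 5*sqrt(6) + 4450 / 297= 27.23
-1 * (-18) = 18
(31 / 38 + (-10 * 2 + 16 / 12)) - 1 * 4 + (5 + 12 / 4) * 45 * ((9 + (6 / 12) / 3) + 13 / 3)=551549 / 114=4838.15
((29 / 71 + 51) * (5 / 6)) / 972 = 9125 / 207036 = 0.04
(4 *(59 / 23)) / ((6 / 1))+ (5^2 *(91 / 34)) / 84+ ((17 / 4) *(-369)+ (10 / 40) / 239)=-1170536373 / 747592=-1565.74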